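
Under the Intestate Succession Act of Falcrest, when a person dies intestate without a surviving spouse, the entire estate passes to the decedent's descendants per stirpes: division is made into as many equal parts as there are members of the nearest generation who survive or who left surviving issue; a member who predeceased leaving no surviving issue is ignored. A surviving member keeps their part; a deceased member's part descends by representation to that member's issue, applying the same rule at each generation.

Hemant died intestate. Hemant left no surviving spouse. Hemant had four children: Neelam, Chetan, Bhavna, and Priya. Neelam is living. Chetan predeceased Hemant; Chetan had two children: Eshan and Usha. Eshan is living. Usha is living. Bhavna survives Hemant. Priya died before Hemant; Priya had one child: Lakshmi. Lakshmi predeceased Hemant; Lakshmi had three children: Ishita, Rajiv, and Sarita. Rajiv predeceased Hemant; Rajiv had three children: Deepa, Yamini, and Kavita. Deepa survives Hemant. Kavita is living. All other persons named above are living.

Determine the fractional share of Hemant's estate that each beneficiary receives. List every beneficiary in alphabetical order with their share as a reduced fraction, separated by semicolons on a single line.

Bhavna 1/4; Deepa 1/36; Eshan 1/8; Ishita 1/12; Kavita 1/36; Neelam 1/4; Sarita 1/12; Usha 1/8; Yamini 1/36

There is no surviving spouse, so the entire estate passes to Hemant's descendants per stirpes.
The estate is divided into 4 equal shares of 1/4 among Neelam, Chetan, Bhavna, Priya.
Neelam is living and takes 1/4.
Chetan predeceased; the 1/4 allotted to Chetan's branch passes to Chetan's issue by representation.
The 1/4 is divided into 2 equal shares of 1/8 among Eshan, Usha.
Eshan is living and takes 1/8.
Usha is living and takes 1/8.
Bhavna is living and takes 1/4.
Priya predeceased; the 1/4 allotted to Priya's branch passes to Priya's issue by representation.
Lakshmi's line is the sole branch at this level, so the full 1/4 passes to Lakshmi's issue by representation.
The 1/4 is divided into 3 equal shares of 1/12 among Ishita, Rajiv, Sarita.
Ishita is living and takes 1/12.
Rajiv predeceased; the 1/12 allotted to Rajiv's branch passes to Rajiv's issue by representation.
The 1/12 is divided into 3 equal shares of 1/36 among Deepa, Yamini, Kavita.
Deepa is living and takes 1/36.
Yamini is living and takes 1/36.
Kavita is living and takes 1/36.
Sarita is living and takes 1/12.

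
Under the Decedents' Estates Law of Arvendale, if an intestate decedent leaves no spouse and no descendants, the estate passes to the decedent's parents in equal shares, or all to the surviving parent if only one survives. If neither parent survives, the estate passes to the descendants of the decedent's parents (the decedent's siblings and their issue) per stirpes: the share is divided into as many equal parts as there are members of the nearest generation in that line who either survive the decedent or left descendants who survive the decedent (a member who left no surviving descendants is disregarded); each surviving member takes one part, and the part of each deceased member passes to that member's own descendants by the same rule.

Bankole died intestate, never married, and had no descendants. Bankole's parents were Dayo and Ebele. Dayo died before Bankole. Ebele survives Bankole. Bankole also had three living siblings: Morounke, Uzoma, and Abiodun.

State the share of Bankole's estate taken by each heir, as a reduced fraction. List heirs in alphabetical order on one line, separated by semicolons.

Only one parent, Ebele, survives, so Ebele takes the entire estate. The siblings take nothing because a surviving parent has priority.

Ebele 1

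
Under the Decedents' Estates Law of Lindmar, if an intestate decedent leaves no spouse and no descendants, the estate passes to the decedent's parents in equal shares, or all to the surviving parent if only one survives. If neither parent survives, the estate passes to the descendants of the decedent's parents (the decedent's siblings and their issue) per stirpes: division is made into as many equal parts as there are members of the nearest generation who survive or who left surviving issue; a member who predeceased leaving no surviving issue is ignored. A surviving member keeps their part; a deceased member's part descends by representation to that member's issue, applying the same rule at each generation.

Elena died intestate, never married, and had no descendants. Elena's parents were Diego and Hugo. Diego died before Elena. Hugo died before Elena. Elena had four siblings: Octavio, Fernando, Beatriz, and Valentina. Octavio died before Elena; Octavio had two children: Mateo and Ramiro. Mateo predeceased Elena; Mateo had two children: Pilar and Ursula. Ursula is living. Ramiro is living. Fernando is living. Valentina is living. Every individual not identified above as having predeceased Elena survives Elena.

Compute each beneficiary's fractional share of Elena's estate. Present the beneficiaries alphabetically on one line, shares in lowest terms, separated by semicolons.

Beatriz 1/4; Fernando 1/4; Pilar 1/16; Ramiro 1/8; Ursula 1/16; Valentina 1/4

Neither parent survives and there are no descendants, so the estate passes to Elena's siblings and their issue per stirpes.
The estate is divided into 4 equal shares of 1/4 among Octavio, Fernando, Beatriz, Valentina.
Octavio predeceased; the 1/4 allotted to Octavio's branch passes to Octavio's issue by representation.
The 1/4 is divided into 2 equal shares of 1/8 among Mateo, Ramiro.
Mateo predeceased; the 1/8 allotted to Mateo's branch passes to Mateo's issue by representation.
The 1/8 is divided into 2 equal shares of 1/16 among Pilar, Ursula.
Pilar is living and takes 1/16.
Ursula is living and takes 1/16.
Ramiro is living and takes 1/8.
Fernando is living and takes 1/4.
Beatriz is living and takes 1/4.
Valentina is living and takes 1/4.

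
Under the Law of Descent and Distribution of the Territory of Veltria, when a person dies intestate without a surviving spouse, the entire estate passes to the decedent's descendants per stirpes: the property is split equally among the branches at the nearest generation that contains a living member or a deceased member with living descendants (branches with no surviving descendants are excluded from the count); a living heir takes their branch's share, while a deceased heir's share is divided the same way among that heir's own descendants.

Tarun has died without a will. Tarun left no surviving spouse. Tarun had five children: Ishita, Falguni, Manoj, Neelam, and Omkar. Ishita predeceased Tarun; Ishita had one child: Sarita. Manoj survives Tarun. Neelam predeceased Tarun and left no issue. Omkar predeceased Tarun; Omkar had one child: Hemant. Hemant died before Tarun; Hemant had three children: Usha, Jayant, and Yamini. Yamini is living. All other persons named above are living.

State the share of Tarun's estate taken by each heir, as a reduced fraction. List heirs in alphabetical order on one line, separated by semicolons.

Falguni 1/4; Jayant 1/12; Manoj 1/4; Sarita 1/4; Usha 1/12; Yamini 1/12

There is no surviving spouse, so the entire estate passes to Tarun's descendants per stirpes.
Neelam left no surviving issue, so that branch lapses and is disregarded.
The estate is divided into 4 equal shares of 1/4 among Ishita, Falguni, Manoj, Omkar.
Ishita predeceased; the 1/4 allotted to Ishita's branch passes to Ishita's issue by representation.
Sarita is the sole taker at this level and receives the full 1/4.
Falguni is living and takes 1/4.
Manoj is living and takes 1/4.
Omkar predeceased; the 1/4 allotted to Omkar's branch passes to Omkar's issue by representation.
Hemant's line is the sole branch at this level, so the full 1/4 passes to Hemant's issue by representation.
The 1/4 is divided into 3 equal shares of 1/12 among Usha, Jayant, Yamini.
Usha is living and takes 1/12.
Jayant is living and takes 1/12.
Yamini is living and takes 1/12.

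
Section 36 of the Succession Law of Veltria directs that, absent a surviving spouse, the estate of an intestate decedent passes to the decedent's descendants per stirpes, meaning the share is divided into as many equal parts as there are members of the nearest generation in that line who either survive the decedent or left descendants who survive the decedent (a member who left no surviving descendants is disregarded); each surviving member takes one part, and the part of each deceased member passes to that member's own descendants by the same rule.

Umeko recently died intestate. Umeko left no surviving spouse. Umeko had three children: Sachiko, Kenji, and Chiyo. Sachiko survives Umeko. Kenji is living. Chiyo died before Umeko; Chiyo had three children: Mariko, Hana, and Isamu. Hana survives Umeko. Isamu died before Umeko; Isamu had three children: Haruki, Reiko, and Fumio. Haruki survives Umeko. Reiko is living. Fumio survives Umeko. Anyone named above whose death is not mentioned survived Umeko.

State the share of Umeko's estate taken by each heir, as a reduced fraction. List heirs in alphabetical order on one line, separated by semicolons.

Fumio 1/27; Hana 1/9; Haruki 1/27; Kenji 1/3; Mariko 1/9; Reiko 1/27; Sachiko 1/3

There is no surviving spouse, so the entire estate passes to Umeko's descendants per stirpes.
The estate is divided into 3 equal shares of 1/3 among Sachiko, Kenji, Chiyo.
Sachiko is living and takes 1/3.
Kenji is living and takes 1/3.
Chiyo predeceased; the 1/3 allotted to Chiyo's branch passes to Chiyo's issue by representation.
The 1/3 is divided into 3 equal shares of 1/9 among Mariko, Hana, Isamu.
Mariko is living and takes 1/9.
Hana is living and takes 1/9.
Isamu predeceased; the 1/9 allotted to Isamu's branch passes to Isamu's issue by representation.
The 1/9 is divided into 3 equal shares of 1/27 among Haruki, Reiko, Fumio.
Haruki is living and takes 1/27.
Reiko is living and takes 1/27.
Fumio is living and takes 1/27.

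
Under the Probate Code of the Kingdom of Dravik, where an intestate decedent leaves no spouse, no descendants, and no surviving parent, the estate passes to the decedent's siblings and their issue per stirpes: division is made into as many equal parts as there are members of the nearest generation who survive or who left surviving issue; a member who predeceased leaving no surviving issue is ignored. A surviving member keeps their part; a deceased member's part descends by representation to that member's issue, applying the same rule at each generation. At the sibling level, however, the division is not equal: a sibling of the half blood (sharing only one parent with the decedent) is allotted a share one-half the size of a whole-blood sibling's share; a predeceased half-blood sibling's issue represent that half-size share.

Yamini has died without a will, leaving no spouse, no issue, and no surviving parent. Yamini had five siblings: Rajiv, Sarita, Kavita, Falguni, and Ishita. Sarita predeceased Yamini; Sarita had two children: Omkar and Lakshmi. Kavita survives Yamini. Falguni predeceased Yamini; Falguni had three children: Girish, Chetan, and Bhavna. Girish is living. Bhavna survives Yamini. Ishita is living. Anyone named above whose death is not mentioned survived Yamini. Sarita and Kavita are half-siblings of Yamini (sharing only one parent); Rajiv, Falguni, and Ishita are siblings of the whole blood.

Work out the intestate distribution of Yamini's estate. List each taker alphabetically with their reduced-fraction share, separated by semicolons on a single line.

Bhavna 1/12; Chetan 1/12; Girish 1/12; Ishita 1/4; Kavita 1/8; Lakshmi 1/16; Omkar 1/16; Rajiv 1/4

No spouse, descendants, or parent survives, so the estate passes to Yamini's siblings per stirpes.
Half-blood siblings count for one-half the weight of whole-blood siblings at the initial division.
Dividing 1 in proportion to weights (total weight 4): Rajiv (weight 1) → 1/4; Sarita (weight 1/2) → 1/8; Kavita (weight 1/2) → 1/8; Falguni (weight 1) → 1/4; Ishita (weight 1) → 1/4.
Rajiv is living and takes 1/4.
Sarita predeceased; the 1/8 allotted to Sarita's branch passes to Sarita's issue by representation.
The 1/8 is divided into 2 equal shares of 1/16 among Omkar, Lakshmi.
Omkar is living and takes 1/16.
Lakshmi is living and takes 1/16.
Kavita is living and takes 1/8.
Falguni predeceased; the 1/4 allotted to Falguni's branch passes to Falguni's issue by representation.
The 1/4 is divided into 3 equal shares of 1/12 among Girish, Chetan, Bhavna.
Girish is living and takes 1/12.
Chetan is living and takes 1/12.
Bhavna is living and takes 1/12.
Ishita is living and takes 1/4.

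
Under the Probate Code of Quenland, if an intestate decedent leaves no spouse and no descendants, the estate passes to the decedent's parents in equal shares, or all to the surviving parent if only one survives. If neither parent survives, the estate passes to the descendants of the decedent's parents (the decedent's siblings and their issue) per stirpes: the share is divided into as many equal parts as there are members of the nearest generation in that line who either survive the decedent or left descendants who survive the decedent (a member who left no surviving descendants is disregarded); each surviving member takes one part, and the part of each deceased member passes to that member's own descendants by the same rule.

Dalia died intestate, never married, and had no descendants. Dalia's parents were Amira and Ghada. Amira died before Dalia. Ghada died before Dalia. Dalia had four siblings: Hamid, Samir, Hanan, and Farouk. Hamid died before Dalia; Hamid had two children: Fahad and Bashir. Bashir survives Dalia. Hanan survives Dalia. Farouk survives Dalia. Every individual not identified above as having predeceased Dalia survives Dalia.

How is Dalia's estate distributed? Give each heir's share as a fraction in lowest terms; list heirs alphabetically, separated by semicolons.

Neither parent survives and there are no descendants, so the estate passes to Dalia's siblings and their issue per stirpes.
The estate is divided into 4 equal shares of 1/4 among Hamid, Samir, Hanan, Farouk.
Hamid predeceased; the 1/4 allotted to Hamid's branch passes to Hamid's issue by representation.
The 1/4 is divided into 2 equal shares of 1/8 among Fahad, Bashir.
Fahad is living and takes 1/8.
Bashir is living and takes 1/8.
Samir is living and takes 1/4.
Hanan is living and takes 1/4.
Farouk is living and takes 1/4.

Bashir 1/8; Fahad 1/8; Farouk 1/4; Hanan 1/4; Samir 1/4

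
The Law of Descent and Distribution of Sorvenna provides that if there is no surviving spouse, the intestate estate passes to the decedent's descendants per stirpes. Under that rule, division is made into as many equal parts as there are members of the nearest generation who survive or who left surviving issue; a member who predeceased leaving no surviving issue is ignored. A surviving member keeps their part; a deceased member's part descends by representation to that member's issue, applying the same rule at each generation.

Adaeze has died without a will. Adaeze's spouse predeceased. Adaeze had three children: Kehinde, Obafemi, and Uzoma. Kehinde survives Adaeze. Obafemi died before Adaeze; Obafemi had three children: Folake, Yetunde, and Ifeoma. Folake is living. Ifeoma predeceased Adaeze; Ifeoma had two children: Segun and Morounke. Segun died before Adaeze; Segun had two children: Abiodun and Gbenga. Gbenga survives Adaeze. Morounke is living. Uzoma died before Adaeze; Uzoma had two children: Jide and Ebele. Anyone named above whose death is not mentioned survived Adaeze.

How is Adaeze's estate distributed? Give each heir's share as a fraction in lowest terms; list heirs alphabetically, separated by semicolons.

Abiodun 1/36; Ebele 1/6; Folake 1/9; Gbenga 1/36; Jide 1/6; Kehinde 1/3; Morounke 1/18; Yetunde 1/9

There is no surviving spouse, so the entire estate passes to Adaeze's descendants per stirpes.
The estate is divided into 3 equal shares of 1/3 among Kehinde, Obafemi, Uzoma.
Kehinde is living and takes 1/3.
Obafemi predeceased; the 1/3 allotted to Obafemi's branch passes to Obafemi's issue by representation.
The 1/3 is divided into 3 equal shares of 1/9 among Folake, Yetunde, Ifeoma.
Folake is living and takes 1/9.
Yetunde is living and takes 1/9.
Ifeoma predeceased; the 1/9 allotted to Ifeoma's branch passes to Ifeoma's issue by representation.
The 1/9 is divided into 2 equal shares of 1/18 among Segun, Morounke.
Segun predeceased; the 1/18 allotted to Segun's branch passes to Segun's issue by representation.
The 1/18 is divided into 2 equal shares of 1/36 among Abiodun, Gbenga.
Abiodun is living and takes 1/36.
Gbenga is living and takes 1/36.
Morounke is living and takes 1/18.
Uzoma predeceased; the 1/3 allotted to Uzoma's branch passes to Uzoma's issue by representation.
The 1/3 is divided into 2 equal shares of 1/6 among Jide, Ebele.
Jide is living and takes 1/6.
Ebele is living and takes 1/6.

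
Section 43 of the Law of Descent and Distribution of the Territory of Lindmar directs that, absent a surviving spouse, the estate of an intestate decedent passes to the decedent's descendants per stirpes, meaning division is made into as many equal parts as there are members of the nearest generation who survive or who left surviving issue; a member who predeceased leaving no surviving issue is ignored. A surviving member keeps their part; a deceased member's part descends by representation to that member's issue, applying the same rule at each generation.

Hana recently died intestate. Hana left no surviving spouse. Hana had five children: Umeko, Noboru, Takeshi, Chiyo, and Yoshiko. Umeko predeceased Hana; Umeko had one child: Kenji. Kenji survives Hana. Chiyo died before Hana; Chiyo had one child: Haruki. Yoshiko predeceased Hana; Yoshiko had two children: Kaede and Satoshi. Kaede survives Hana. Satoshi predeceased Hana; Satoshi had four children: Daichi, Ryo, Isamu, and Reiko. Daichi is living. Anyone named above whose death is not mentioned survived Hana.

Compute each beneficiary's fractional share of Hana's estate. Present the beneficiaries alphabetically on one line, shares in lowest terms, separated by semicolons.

There is no surviving spouse, so the entire estate passes to Hana's descendants per stirpes.
The estate is divided into 5 equal shares of 1/5 among Umeko, Noboru, Takeshi, Chiyo, Yoshiko.
Umeko predeceased; the 1/5 allotted to Umeko's branch passes to Umeko's issue by representation.
Kenji is the sole taker at this level and receives the full 1/5.
Noboru is living and takes 1/5.
Takeshi is living and takes 1/5.
Chiyo predeceased; the 1/5 allotted to Chiyo's branch passes to Chiyo's issue by representation.
Haruki is the sole taker at this level and receives the full 1/5.
Yoshiko predeceased; the 1/5 allotted to Yoshiko's branch passes to Yoshiko's issue by representation.
The 1/5 is divided into 2 equal shares of 1/10 among Kaede, Satoshi.
Kaede is living and takes 1/10.
Satoshi predeceased; the 1/10 allotted to Satoshi's branch passes to Satoshi's issue by representation.
The 1/10 is divided into 4 equal shares of 1/40 among Daichi, Ryo, Isamu, Reiko.
Daichi is living and takes 1/40.
Ryo is living and takes 1/40.
Isamu is living and takes 1/40.
Reiko is living and takes 1/40.

Daichi 1/40; Haruki 1/5; Isamu 1/40; Kaede 1/10; Kenji 1/5; Noboru 1/5; Reiko 1/40; Ryo 1/40; Takeshi 1/5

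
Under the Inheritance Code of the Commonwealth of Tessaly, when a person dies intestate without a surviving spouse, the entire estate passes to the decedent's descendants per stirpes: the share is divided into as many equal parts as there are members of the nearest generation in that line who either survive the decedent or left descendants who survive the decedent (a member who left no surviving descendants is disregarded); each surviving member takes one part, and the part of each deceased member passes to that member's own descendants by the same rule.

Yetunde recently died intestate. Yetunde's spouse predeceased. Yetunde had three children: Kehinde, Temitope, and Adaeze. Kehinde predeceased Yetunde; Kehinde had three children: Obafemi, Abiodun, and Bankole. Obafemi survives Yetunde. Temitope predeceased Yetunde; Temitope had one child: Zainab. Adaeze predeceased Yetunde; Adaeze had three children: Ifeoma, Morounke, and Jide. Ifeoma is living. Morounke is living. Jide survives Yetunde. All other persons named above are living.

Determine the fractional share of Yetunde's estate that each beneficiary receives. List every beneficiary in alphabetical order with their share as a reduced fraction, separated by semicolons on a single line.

Abiodun 1/9; Bankole 1/9; Ifeoma 1/9; Jide 1/9; Morounke 1/9; Obafemi 1/9; Zainab 1/3

There is no surviving spouse, so the entire estate passes to Yetunde's descendants per stirpes.
The estate is divided into 3 equal shares of 1/3 among Kehinde, Temitope, Adaeze.
Kehinde predeceased; the 1/3 allotted to Kehinde's branch passes to Kehinde's issue by representation.
The 1/3 is divided into 3 equal shares of 1/9 among Obafemi, Abiodun, Bankole.
Obafemi is living and takes 1/9.
Abiodun is living and takes 1/9.
Bankole is living and takes 1/9.
Temitope predeceased; the 1/3 allotted to Temitope's branch passes to Temitope's issue by representation.
Zainab is the sole taker at this level and receives the full 1/3.
Adaeze predeceased; the 1/3 allotted to Adaeze's branch passes to Adaeze's issue by representation.
The 1/3 is divided into 3 equal shares of 1/9 among Ifeoma, Morounke, Jide.
Ifeoma is living and takes 1/9.
Morounke is living and takes 1/9.
Jide is living and takes 1/9.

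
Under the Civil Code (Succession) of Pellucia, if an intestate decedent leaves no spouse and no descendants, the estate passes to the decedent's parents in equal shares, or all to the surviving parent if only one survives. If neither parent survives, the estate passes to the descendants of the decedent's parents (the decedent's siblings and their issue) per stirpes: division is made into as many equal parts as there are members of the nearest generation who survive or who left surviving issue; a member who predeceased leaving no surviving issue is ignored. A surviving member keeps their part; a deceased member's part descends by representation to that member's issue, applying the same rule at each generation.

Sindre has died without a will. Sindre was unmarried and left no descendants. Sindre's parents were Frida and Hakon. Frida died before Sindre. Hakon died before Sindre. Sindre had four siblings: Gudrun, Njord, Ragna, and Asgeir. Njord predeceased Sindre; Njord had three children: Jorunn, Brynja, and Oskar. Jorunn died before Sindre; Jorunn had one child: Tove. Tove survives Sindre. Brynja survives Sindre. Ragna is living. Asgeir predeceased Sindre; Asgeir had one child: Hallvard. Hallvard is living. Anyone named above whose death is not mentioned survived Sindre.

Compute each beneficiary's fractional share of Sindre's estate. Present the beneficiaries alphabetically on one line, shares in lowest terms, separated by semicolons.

Brynja 1/12; Gudrun 1/4; Hallvard 1/4; Oskar 1/12; Ragna 1/4; Tove 1/12

Neither parent survives and there are no descendants, so the estate passes to Sindre's siblings and their issue per stirpes.
The estate is divided into 4 equal shares of 1/4 among Gudrun, Njord, Ragna, Asgeir.
Gudrun is living and takes 1/4.
Njord predeceased; the 1/4 allotted to Njord's branch passes to Njord's issue by representation.
The 1/4 is divided into 3 equal shares of 1/12 among Jorunn, Brynja, Oskar.
Jorunn predeceased; the 1/12 allotted to Jorunn's branch passes to Jorunn's issue by representation.
Tove is the sole taker at this level and receives the full 1/12.
Brynja is living and takes 1/12.
Oskar is living and takes 1/12.
Ragna is living and takes 1/4.
Asgeir predeceased; the 1/4 allotted to Asgeir's branch passes to Asgeir's issue by representation.
Hallvard is the sole taker at this level and receives the full 1/4.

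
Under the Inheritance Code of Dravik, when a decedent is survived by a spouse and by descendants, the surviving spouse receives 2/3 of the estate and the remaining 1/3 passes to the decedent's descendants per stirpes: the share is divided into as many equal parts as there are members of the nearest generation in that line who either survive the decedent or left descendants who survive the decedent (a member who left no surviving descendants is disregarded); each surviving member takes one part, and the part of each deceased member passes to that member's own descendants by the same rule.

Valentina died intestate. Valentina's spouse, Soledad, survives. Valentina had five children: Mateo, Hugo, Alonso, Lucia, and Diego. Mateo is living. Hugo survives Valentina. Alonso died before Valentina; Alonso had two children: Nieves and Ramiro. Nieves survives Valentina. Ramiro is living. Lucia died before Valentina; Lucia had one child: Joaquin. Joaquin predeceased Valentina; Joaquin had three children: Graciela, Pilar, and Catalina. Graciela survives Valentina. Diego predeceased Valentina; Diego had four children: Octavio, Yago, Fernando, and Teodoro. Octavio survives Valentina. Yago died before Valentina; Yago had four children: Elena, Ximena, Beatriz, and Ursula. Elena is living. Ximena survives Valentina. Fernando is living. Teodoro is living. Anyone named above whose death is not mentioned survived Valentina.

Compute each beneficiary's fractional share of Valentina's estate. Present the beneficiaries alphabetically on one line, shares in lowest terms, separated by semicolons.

Soledad, as surviving spouse, takes 2/3.
The remaining 1/3 passes to Valentina's descendants per stirpes.
The 1/3 is divided into 5 equal shares of 1/15 among Mateo, Hugo, Alonso, Lucia, Diego.
Mateo is living and takes 1/15.
Hugo is living and takes 1/15.
Alonso predeceased; the 1/15 allotted to Alonso's branch passes to Alonso's issue by representation.
The 1/15 is divided into 2 equal shares of 1/30 among Nieves, Ramiro.
Nieves is living and takes 1/30.
Ramiro is living and takes 1/30.
Lucia predeceased; the 1/15 allotted to Lucia's branch passes to Lucia's issue by representation.
Joaquin's line is the sole branch at this level, so the full 1/15 passes to Joaquin's issue by representation.
The 1/15 is divided into 3 equal shares of 1/45 among Graciela, Pilar, Catalina.
Graciela is living and takes 1/45.
Pilar is living and takes 1/45.
Catalina is living and takes 1/45.
Diego predeceased; the 1/15 allotted to Diego's branch passes to Diego's issue by representation.
The 1/15 is divided into 4 equal shares of 1/60 among Octavio, Yago, Fernando, Teodoro.
Octavio is living and takes 1/60.
Yago predeceased; the 1/60 allotted to Yago's branch passes to Yago's issue by representation.
The 1/60 is divided into 4 equal shares of 1/240 among Elena, Ximena, Beatriz, Ursula.
Elena is living and takes 1/240.
Ximena is living and takes 1/240.
Beatriz is living and takes 1/240.
Ursula is living and takes 1/240.
Fernando is living and takes 1/60.
Teodoro is living and takes 1/60.

Beatriz 1/240; Catalina 1/45; Elena 1/240; Fernando 1/60; Graciela 1/45; Hugo 1/15; Mateo 1/15; Nieves 1/30; Octavio 1/60; Pilar 1/45; Ramiro 1/30; Soledad 2/3; Teodoro 1/60; Ursula 1/240; Ximena 1/240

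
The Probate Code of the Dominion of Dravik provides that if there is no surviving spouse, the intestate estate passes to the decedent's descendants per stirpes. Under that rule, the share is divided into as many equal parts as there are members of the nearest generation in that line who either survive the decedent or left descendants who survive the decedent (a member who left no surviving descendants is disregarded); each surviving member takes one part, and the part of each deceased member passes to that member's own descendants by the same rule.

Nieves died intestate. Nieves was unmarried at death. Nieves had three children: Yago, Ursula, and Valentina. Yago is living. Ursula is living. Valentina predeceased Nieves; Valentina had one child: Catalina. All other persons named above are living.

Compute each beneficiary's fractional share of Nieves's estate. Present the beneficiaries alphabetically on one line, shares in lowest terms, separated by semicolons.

Catalina 1/3; Ursula 1/3; Yago 1/3

There is no surviving spouse, so the entire estate passes to Nieves's descendants per stirpes.
The estate is divided into 3 equal shares of 1/3 among Yago, Ursula, Valentina.
Yago is living and takes 1/3.
Ursula is living and takes 1/3.
Valentina predeceased; the 1/3 allotted to Valentina's branch passes to Valentina's issue by representation.
Catalina is the sole taker at this level and receives the full 1/3.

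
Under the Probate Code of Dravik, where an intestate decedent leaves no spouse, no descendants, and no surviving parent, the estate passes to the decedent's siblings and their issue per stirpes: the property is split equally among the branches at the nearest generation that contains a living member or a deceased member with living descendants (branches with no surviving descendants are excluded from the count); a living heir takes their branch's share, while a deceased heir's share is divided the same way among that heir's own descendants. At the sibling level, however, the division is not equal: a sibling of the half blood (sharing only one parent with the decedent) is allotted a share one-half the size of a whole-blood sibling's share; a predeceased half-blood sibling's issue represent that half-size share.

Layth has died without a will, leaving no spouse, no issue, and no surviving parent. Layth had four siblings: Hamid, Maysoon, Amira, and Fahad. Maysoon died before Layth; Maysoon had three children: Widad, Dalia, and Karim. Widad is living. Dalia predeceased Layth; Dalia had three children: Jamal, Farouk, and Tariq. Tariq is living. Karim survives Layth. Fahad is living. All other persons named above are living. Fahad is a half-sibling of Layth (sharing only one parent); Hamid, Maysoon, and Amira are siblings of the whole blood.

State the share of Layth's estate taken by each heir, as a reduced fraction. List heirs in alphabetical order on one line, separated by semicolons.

No spouse, descendants, or parent survives, so the estate passes to Layth's siblings per stirpes.
Half-blood siblings count for one-half the weight of whole-blood siblings at the initial division.
Dividing 1 in proportion to weights (total weight 7/2): Hamid (weight 1) → 2/7; Maysoon (weight 1) → 2/7; Amira (weight 1) → 2/7; Fahad (weight 1/2) → 1/7.
Hamid is living and takes 2/7.
Maysoon predeceased; the 2/7 allotted to Maysoon's branch passes to Maysoon's issue by representation.
The 2/7 is divided into 3 equal shares of 2/21 among Widad, Dalia, Karim.
Widad is living and takes 2/21.
Dalia predeceased; the 2/21 allotted to Dalia's branch passes to Dalia's issue by representation.
The 2/21 is divided into 3 equal shares of 2/63 among Jamal, Farouk, Tariq.
Jamal is living and takes 2/63.
Farouk is living and takes 2/63.
Tariq is living and takes 2/63.
Karim is living and takes 2/21.
Amira is living and takes 2/7.
Fahad is living and takes 1/7.

Amira 2/7; Fahad 1/7; Farouk 2/63; Hamid 2/7; Jamal 2/63; Karim 2/21; Tariq 2/63; Widad 2/21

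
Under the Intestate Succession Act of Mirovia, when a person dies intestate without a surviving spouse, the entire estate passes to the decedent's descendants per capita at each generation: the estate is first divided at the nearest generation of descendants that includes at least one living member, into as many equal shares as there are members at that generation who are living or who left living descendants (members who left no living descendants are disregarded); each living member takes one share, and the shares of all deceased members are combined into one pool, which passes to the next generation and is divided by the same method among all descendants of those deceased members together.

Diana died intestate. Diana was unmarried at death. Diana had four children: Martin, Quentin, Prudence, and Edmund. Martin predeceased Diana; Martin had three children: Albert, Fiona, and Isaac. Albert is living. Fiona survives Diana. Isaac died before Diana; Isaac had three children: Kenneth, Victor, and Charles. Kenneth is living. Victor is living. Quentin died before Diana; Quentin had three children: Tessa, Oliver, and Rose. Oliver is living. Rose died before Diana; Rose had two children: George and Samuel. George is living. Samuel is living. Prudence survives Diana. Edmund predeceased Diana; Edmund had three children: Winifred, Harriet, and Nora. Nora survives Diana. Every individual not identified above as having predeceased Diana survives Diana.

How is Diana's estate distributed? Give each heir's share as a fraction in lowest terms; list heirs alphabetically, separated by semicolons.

Albert 1/12; Charles 1/30; Fiona 1/12; George 1/30; Harriet 1/12; Kenneth 1/30; Nora 1/12; Oliver 1/12; Prudence 1/4; Samuel 1/30; Tessa 1/12; Victor 1/30; Winifred 1/12

There is no surviving spouse, so the entire estate passes to Diana's descendants per capita at each generation.
At generation 1 (Martin, Quentin, Prudence, Edmund) there are 4 shares of (1)/4 = 1/4 each.
Living: Prudence — each takes 1/4.
Deceased: Martin, Quentin, and Edmund. Their combined 3/4 is pooled and carried to generation 2.
At generation 2 (Albert, Fiona, Isaac, Tessa, Oliver, Rose, Winifred, Harriet, Nora) there are 9 shares of (3/4)/9 = 1/12 each.
Living: Albert, Fiona, Tessa, Oliver, Winifred, Harriet, and Nora — each takes 1/12.
Deceased: Isaac and Rose. Their combined 1/6 is pooled and carried to generation 3.
At generation 3 (Kenneth, Victor, Charles, George, Samuel) there are 5 shares of (1/6)/5 = 1/30 each.
Living: Kenneth, Victor, Charles, George, and Samuel — each takes 1/30.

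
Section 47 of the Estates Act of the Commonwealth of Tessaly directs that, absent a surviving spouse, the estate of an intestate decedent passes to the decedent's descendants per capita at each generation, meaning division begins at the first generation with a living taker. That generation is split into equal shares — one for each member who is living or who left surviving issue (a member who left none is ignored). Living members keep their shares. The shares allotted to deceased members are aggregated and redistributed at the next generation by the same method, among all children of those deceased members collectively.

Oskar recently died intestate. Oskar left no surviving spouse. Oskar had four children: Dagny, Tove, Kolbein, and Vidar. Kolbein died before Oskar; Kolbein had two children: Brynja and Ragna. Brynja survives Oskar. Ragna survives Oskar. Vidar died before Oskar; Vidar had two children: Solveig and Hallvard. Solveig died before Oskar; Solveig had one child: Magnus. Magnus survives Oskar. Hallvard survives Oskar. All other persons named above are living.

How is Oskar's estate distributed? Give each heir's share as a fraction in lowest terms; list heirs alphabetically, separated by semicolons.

Brynja 1/8; Dagny 1/4; Hallvard 1/8; Magnus 1/8; Ragna 1/8; Tove 1/4

There is no surviving spouse, so the entire estate passes to Oskar's descendants per capita at each generation.
At generation 1 (Dagny, Tove, Kolbein, Vidar) there are 4 shares of (1)/4 = 1/4 each.
Living: Dagny and Tove — each takes 1/4.
Deceased: Kolbein and Vidar. Their combined 1/2 is pooled and carried to generation 2.
At generation 2 (Brynja, Ragna, Solveig, Hallvard) there are 4 shares of (1/2)/4 = 1/8 each.
Living: Brynja, Ragna, and Hallvard — each takes 1/8.
Deceased: Solveig. That 1/8 share is carried to generation 3.
At generation 3 (Magnus) there are 1 shares of (1/8)/1 = 1/8 each.
Living: Magnus — each takes 1/8.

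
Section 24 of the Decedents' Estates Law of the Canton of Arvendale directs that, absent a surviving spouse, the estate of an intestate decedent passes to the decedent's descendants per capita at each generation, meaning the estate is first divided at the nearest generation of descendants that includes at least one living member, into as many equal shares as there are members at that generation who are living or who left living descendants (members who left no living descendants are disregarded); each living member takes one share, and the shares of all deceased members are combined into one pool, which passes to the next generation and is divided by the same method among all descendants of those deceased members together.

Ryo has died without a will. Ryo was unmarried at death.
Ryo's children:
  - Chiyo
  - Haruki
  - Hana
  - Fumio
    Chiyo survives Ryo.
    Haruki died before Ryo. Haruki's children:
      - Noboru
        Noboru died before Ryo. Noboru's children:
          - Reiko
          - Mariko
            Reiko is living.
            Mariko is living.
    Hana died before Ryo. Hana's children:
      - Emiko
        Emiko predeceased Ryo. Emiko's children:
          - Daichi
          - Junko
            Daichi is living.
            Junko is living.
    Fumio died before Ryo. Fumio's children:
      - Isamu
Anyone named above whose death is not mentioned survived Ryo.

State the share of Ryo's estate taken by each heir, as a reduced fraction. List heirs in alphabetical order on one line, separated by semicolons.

There is no surviving spouse, so the entire estate passes to Ryo's descendants per capita at each generation.
At generation 1 (Chiyo, Haruki, Hana, Fumio) there are 4 shares of (1)/4 = 1/4 each.
Living: Chiyo — each takes 1/4.
Deceased: Haruki, Hana, and Fumio. Their combined 3/4 is pooled and carried to generation 2.
At generation 2 (Noboru, Emiko, Isamu) there are 3 shares of (3/4)/3 = 1/4 each.
Living: Isamu — each takes 1/4.
Deceased: Noboru and Emiko. Their combined 1/2 is pooled and carried to generation 3.
At generation 3 (Reiko, Mariko, Daichi, Junko) there are 4 shares of (1/2)/4 = 1/8 each.
Living: Reiko, Mariko, Daichi, and Junko — each takes 1/8.

Chiyo 1/4; Daichi 1/8; Isamu 1/4; Junko 1/8; Mariko 1/8; Reiko 1/8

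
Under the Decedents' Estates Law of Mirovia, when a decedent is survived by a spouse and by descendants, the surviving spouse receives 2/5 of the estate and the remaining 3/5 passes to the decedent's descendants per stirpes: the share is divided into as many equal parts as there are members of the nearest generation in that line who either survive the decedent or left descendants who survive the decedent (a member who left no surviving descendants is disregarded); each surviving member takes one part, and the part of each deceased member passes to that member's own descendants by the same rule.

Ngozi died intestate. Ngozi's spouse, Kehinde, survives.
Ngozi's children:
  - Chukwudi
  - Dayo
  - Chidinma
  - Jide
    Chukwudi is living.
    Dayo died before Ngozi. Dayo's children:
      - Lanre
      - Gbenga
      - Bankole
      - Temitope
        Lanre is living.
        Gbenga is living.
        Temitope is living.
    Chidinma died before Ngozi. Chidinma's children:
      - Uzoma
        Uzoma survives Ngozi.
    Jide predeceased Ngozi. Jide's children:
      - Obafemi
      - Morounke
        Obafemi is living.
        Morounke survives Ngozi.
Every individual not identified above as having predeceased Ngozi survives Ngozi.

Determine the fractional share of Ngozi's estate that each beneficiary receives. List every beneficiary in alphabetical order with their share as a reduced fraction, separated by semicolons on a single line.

Kehinde, as surviving spouse, takes 2/5.
The remaining 3/5 passes to Ngozi's descendants per stirpes.
The 3/5 is divided into 4 equal shares of 3/20 among Chukwudi, Dayo, Chidinma, Jide.
Chukwudi is living and takes 3/20.
Dayo predeceased; the 3/20 allotted to Dayo's branch passes to Dayo's issue by representation.
The 3/20 is divided into 4 equal shares of 3/80 among Lanre, Gbenga, Bankole, Temitope.
Lanre is living and takes 3/80.
Gbenga is living and takes 3/80.
Bankole is living and takes 3/80.
Temitope is living and takes 3/80.
Chidinma predeceased; the 3/20 allotted to Chidinma's branch passes to Chidinma's issue by representation.
Uzoma is the sole taker at this level and receives the full 3/20.
Jide predeceased; the 3/20 allotted to Jide's branch passes to Jide's issue by representation.
The 3/20 is divided into 2 equal shares of 3/40 among Obafemi, Morounke.
Obafemi is living and takes 3/40.
Morounke is living and takes 3/40.

Bankole 3/80; Chukwudi 3/20; Gbenga 3/80; Kehinde 2/5; Lanre 3/80; Morounke 3/40; Obafemi 3/40; Temitope 3/80; Uzoma 3/20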